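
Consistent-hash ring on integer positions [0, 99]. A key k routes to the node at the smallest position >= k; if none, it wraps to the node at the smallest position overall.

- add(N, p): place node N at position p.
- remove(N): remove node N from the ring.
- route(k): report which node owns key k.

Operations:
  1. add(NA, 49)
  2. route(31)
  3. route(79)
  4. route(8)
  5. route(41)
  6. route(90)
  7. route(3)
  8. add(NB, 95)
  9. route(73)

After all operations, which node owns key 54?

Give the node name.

Answer: NB

Derivation:
Op 1: add NA@49 -> ring=[49:NA]
Op 2: route key 31: smallest pos >= 31 is 49 -> NA
Op 3: route key 79: none >= 79, wrap to smallest pos 49 -> NA
Op 4: route key 8: smallest pos >= 8 is 49 -> NA
Op 5: route key 41: smallest pos >= 41 is 49 -> NA
Op 6: route key 90: none >= 90, wrap to smallest pos 49 -> NA
Op 7: route key 3: smallest pos >= 3 is 49 -> NA
Op 8: add NB@95 -> ring=[49:NA,95:NB]
Op 9: route key 73: smallest pos >= 73 is 95 -> NB
Final route key 54: smallest pos >= 54 is 95 -> NB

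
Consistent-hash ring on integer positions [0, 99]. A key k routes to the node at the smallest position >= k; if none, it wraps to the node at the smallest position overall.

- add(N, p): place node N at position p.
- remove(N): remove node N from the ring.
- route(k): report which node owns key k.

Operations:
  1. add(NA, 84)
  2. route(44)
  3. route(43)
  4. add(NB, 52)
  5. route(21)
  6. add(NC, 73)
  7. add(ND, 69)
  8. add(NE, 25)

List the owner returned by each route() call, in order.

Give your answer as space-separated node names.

Answer: NA NA NB

Derivation:
Op 1: add NA@84 -> ring=[84:NA]
Op 2: route key 44: smallest pos >= 44 is 84 -> NA
Op 3: route key 43: smallest pos >= 43 is 84 -> NA
Op 4: add NB@52 -> ring=[52:NB,84:NA]
Op 5: route key 21: smallest pos >= 21 is 52 -> NB
Op 6: add NC@73 -> ring=[52:NB,73:NC,84:NA]
Op 7: add ND@69 -> ring=[52:NB,69:ND,73:NC,84:NA]
Op 8: add NE@25 -> ring=[25:NE,52:NB,69:ND,73:NC,84:NA]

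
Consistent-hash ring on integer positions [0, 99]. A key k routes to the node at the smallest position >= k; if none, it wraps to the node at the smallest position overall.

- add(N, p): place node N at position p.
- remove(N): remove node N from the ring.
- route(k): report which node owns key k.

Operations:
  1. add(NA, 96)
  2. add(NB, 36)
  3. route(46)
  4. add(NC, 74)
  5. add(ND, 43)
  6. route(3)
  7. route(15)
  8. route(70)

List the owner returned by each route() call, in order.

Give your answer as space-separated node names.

Op 1: add NA@96 -> ring=[96:NA]
Op 2: add NB@36 -> ring=[36:NB,96:NA]
Op 3: route key 46: smallest pos >= 46 is 96 -> NA
Op 4: add NC@74 -> ring=[36:NB,74:NC,96:NA]
Op 5: add ND@43 -> ring=[36:NB,43:ND,74:NC,96:NA]
Op 6: route key 3: smallest pos >= 3 is 36 -> NB
Op 7: route key 15: smallest pos >= 15 is 36 -> NB
Op 8: route key 70: smallest pos >= 70 is 74 -> NC

Answer: NA NB NB NC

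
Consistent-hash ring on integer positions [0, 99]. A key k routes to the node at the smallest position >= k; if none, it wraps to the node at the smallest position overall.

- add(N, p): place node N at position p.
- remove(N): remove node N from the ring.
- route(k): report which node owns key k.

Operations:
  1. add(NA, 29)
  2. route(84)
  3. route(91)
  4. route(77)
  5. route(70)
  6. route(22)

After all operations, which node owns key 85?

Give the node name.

Op 1: add NA@29 -> ring=[29:NA]
Op 2: route key 84: none >= 84, wrap to smallest pos 29 -> NA
Op 3: route key 91: none >= 91, wrap to smallest pos 29 -> NA
Op 4: route key 77: none >= 77, wrap to smallest pos 29 -> NA
Op 5: route key 70: none >= 70, wrap to smallest pos 29 -> NA
Op 6: route key 22: smallest pos >= 22 is 29 -> NA
Final route key 85: none >= 85, wrap to smallest pos 29 -> NA

Answer: NA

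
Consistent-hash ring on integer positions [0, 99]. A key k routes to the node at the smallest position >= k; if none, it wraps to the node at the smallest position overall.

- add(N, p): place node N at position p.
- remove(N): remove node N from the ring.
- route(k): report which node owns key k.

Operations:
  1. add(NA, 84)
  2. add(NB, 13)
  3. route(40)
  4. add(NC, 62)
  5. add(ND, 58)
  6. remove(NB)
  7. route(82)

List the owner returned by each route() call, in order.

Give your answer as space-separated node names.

Op 1: add NA@84 -> ring=[84:NA]
Op 2: add NB@13 -> ring=[13:NB,84:NA]
Op 3: route key 40: smallest pos >= 40 is 84 -> NA
Op 4: add NC@62 -> ring=[13:NB,62:NC,84:NA]
Op 5: add ND@58 -> ring=[13:NB,58:ND,62:NC,84:NA]
Op 6: remove NB -> ring=[58:ND,62:NC,84:NA]
Op 7: route key 82: smallest pos >= 82 is 84 -> NA

Answer: NA NA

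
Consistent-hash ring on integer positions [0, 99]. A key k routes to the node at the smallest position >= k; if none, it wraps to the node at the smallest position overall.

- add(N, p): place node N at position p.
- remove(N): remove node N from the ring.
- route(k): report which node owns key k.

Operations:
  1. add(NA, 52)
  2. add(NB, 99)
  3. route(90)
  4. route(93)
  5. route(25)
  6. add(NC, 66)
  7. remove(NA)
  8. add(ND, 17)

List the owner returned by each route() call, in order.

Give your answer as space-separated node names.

Answer: NB NB NA

Derivation:
Op 1: add NA@52 -> ring=[52:NA]
Op 2: add NB@99 -> ring=[52:NA,99:NB]
Op 3: route key 90: smallest pos >= 90 is 99 -> NB
Op 4: route key 93: smallest pos >= 93 is 99 -> NB
Op 5: route key 25: smallest pos >= 25 is 52 -> NA
Op 6: add NC@66 -> ring=[52:NA,66:NC,99:NB]
Op 7: remove NA -> ring=[66:NC,99:NB]
Op 8: add ND@17 -> ring=[17:ND,66:NC,99:NB]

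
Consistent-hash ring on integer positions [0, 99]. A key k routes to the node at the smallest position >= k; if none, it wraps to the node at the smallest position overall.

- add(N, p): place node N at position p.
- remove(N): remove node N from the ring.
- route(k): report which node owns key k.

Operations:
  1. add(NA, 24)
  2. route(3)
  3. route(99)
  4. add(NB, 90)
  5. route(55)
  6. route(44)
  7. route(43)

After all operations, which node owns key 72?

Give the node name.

Op 1: add NA@24 -> ring=[24:NA]
Op 2: route key 3: smallest pos >= 3 is 24 -> NA
Op 3: route key 99: none >= 99, wrap to smallest pos 24 -> NA
Op 4: add NB@90 -> ring=[24:NA,90:NB]
Op 5: route key 55: smallest pos >= 55 is 90 -> NB
Op 6: route key 44: smallest pos >= 44 is 90 -> NB
Op 7: route key 43: smallest pos >= 43 is 90 -> NB
Final route key 72: smallest pos >= 72 is 90 -> NB

Answer: NB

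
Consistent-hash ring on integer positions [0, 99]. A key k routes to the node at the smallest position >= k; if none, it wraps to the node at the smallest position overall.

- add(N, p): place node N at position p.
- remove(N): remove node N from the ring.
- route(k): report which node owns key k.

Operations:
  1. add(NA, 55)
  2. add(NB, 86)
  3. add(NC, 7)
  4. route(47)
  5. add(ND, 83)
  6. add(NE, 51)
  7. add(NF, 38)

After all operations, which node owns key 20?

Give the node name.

Answer: NF

Derivation:
Op 1: add NA@55 -> ring=[55:NA]
Op 2: add NB@86 -> ring=[55:NA,86:NB]
Op 3: add NC@7 -> ring=[7:NC,55:NA,86:NB]
Op 4: route key 47: smallest pos >= 47 is 55 -> NA
Op 5: add ND@83 -> ring=[7:NC,55:NA,83:ND,86:NB]
Op 6: add NE@51 -> ring=[7:NC,51:NE,55:NA,83:ND,86:NB]
Op 7: add NF@38 -> ring=[7:NC,38:NF,51:NE,55:NA,83:ND,86:NB]
Final route key 20: smallest pos >= 20 is 38 -> NF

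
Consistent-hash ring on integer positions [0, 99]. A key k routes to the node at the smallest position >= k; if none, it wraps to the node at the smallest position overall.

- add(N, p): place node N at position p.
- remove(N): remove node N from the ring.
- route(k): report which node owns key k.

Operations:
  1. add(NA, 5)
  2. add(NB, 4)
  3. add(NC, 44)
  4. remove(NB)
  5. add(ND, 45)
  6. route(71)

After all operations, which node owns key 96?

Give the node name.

Answer: NA

Derivation:
Op 1: add NA@5 -> ring=[5:NA]
Op 2: add NB@4 -> ring=[4:NB,5:NA]
Op 3: add NC@44 -> ring=[4:NB,5:NA,44:NC]
Op 4: remove NB -> ring=[5:NA,44:NC]
Op 5: add ND@45 -> ring=[5:NA,44:NC,45:ND]
Op 6: route key 71: none >= 71, wrap to smallest pos 5 -> NA
Final route key 96: none >= 96, wrap to smallest pos 5 -> NA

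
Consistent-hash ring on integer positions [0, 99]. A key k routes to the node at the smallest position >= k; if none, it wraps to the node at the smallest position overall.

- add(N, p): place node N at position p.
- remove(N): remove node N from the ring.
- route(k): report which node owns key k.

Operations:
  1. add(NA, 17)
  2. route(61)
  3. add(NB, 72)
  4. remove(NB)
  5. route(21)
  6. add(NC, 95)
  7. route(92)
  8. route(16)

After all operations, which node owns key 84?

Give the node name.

Answer: NC

Derivation:
Op 1: add NA@17 -> ring=[17:NA]
Op 2: route key 61: none >= 61, wrap to smallest pos 17 -> NA
Op 3: add NB@72 -> ring=[17:NA,72:NB]
Op 4: remove NB -> ring=[17:NA]
Op 5: route key 21: none >= 21, wrap to smallest pos 17 -> NA
Op 6: add NC@95 -> ring=[17:NA,95:NC]
Op 7: route key 92: smallest pos >= 92 is 95 -> NC
Op 8: route key 16: smallest pos >= 16 is 17 -> NA
Final route key 84: smallest pos >= 84 is 95 -> NC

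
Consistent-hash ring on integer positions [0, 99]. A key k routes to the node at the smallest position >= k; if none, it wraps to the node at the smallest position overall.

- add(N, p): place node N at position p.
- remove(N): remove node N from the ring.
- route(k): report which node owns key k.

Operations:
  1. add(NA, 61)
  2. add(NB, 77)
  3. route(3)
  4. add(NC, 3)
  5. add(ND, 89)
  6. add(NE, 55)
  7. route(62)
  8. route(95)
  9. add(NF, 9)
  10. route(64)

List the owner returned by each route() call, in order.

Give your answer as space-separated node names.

Answer: NA NB NC NB

Derivation:
Op 1: add NA@61 -> ring=[61:NA]
Op 2: add NB@77 -> ring=[61:NA,77:NB]
Op 3: route key 3: smallest pos >= 3 is 61 -> NA
Op 4: add NC@3 -> ring=[3:NC,61:NA,77:NB]
Op 5: add ND@89 -> ring=[3:NC,61:NA,77:NB,89:ND]
Op 6: add NE@55 -> ring=[3:NC,55:NE,61:NA,77:NB,89:ND]
Op 7: route key 62: smallest pos >= 62 is 77 -> NB
Op 8: route key 95: none >= 95, wrap to smallest pos 3 -> NC
Op 9: add NF@9 -> ring=[3:NC,9:NF,55:NE,61:NA,77:NB,89:ND]
Op 10: route key 64: smallest pos >= 64 is 77 -> NB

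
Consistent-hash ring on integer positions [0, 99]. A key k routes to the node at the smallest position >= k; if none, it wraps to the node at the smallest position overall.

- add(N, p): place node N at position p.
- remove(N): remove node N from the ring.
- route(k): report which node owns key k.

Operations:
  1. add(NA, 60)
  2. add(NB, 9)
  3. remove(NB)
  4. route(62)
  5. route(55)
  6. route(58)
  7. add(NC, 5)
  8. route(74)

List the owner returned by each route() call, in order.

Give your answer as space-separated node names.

Answer: NA NA NA NC

Derivation:
Op 1: add NA@60 -> ring=[60:NA]
Op 2: add NB@9 -> ring=[9:NB,60:NA]
Op 3: remove NB -> ring=[60:NA]
Op 4: route key 62: none >= 62, wrap to smallest pos 60 -> NA
Op 5: route key 55: smallest pos >= 55 is 60 -> NA
Op 6: route key 58: smallest pos >= 58 is 60 -> NA
Op 7: add NC@5 -> ring=[5:NC,60:NA]
Op 8: route key 74: none >= 74, wrap to smallest pos 5 -> NC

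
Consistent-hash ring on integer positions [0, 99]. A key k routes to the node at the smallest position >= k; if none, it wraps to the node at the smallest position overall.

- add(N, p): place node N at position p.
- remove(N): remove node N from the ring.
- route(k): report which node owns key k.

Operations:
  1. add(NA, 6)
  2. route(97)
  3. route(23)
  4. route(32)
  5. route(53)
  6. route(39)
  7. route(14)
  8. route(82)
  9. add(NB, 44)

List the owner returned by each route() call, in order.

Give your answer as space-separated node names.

Op 1: add NA@6 -> ring=[6:NA]
Op 2: route key 97: none >= 97, wrap to smallest pos 6 -> NA
Op 3: route key 23: none >= 23, wrap to smallest pos 6 -> NA
Op 4: route key 32: none >= 32, wrap to smallest pos 6 -> NA
Op 5: route key 53: none >= 53, wrap to smallest pos 6 -> NA
Op 6: route key 39: none >= 39, wrap to smallest pos 6 -> NA
Op 7: route key 14: none >= 14, wrap to smallest pos 6 -> NA
Op 8: route key 82: none >= 82, wrap to smallest pos 6 -> NA
Op 9: add NB@44 -> ring=[6:NA,44:NB]

Answer: NA NA NA NA NA NA NA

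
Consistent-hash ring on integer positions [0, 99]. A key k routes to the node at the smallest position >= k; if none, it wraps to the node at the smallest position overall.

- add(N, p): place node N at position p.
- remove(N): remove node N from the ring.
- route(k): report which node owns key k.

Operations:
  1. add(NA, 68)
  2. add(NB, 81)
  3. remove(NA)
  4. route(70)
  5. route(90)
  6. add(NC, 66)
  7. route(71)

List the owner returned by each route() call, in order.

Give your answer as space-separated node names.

Op 1: add NA@68 -> ring=[68:NA]
Op 2: add NB@81 -> ring=[68:NA,81:NB]
Op 3: remove NA -> ring=[81:NB]
Op 4: route key 70: smallest pos >= 70 is 81 -> NB
Op 5: route key 90: none >= 90, wrap to smallest pos 81 -> NB
Op 6: add NC@66 -> ring=[66:NC,81:NB]
Op 7: route key 71: smallest pos >= 71 is 81 -> NB

Answer: NB NB NB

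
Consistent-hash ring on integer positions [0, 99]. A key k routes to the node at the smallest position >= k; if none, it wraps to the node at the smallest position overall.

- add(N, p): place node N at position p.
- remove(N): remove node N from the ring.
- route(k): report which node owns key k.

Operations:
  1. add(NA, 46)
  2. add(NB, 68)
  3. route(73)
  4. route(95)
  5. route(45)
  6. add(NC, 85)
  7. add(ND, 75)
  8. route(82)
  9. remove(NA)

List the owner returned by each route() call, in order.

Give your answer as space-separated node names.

Op 1: add NA@46 -> ring=[46:NA]
Op 2: add NB@68 -> ring=[46:NA,68:NB]
Op 3: route key 73: none >= 73, wrap to smallest pos 46 -> NA
Op 4: route key 95: none >= 95, wrap to smallest pos 46 -> NA
Op 5: route key 45: smallest pos >= 45 is 46 -> NA
Op 6: add NC@85 -> ring=[46:NA,68:NB,85:NC]
Op 7: add ND@75 -> ring=[46:NA,68:NB,75:ND,85:NC]
Op 8: route key 82: smallest pos >= 82 is 85 -> NC
Op 9: remove NA -> ring=[68:NB,75:ND,85:NC]

Answer: NA NA NA NC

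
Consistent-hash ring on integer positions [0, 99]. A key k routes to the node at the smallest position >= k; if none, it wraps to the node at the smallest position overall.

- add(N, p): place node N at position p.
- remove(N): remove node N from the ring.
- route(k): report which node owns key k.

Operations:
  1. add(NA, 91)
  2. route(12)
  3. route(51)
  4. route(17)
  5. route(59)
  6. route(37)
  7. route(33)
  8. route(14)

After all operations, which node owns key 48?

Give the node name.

Answer: NA

Derivation:
Op 1: add NA@91 -> ring=[91:NA]
Op 2: route key 12: smallest pos >= 12 is 91 -> NA
Op 3: route key 51: smallest pos >= 51 is 91 -> NA
Op 4: route key 17: smallest pos >= 17 is 91 -> NA
Op 5: route key 59: smallest pos >= 59 is 91 -> NA
Op 6: route key 37: smallest pos >= 37 is 91 -> NA
Op 7: route key 33: smallest pos >= 33 is 91 -> NA
Op 8: route key 14: smallest pos >= 14 is 91 -> NA
Final route key 48: smallest pos >= 48 is 91 -> NA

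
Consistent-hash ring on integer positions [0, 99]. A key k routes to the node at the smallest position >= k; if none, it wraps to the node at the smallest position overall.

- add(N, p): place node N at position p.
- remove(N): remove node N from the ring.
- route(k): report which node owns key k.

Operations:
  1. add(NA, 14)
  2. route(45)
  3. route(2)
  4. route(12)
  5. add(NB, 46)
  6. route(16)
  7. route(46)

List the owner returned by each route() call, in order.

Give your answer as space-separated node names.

Answer: NA NA NA NB NB

Derivation:
Op 1: add NA@14 -> ring=[14:NA]
Op 2: route key 45: none >= 45, wrap to smallest pos 14 -> NA
Op 3: route key 2: smallest pos >= 2 is 14 -> NA
Op 4: route key 12: smallest pos >= 12 is 14 -> NA
Op 5: add NB@46 -> ring=[14:NA,46:NB]
Op 6: route key 16: smallest pos >= 16 is 46 -> NB
Op 7: route key 46: smallest pos >= 46 is 46 -> NB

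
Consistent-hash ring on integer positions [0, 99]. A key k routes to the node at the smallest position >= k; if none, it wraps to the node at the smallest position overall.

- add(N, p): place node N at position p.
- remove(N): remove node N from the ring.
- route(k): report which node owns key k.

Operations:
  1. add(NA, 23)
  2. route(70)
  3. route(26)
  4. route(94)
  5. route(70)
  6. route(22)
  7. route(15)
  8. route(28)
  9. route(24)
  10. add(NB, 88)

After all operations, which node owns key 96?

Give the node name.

Op 1: add NA@23 -> ring=[23:NA]
Op 2: route key 70: none >= 70, wrap to smallest pos 23 -> NA
Op 3: route key 26: none >= 26, wrap to smallest pos 23 -> NA
Op 4: route key 94: none >= 94, wrap to smallest pos 23 -> NA
Op 5: route key 70: none >= 70, wrap to smallest pos 23 -> NA
Op 6: route key 22: smallest pos >= 22 is 23 -> NA
Op 7: route key 15: smallest pos >= 15 is 23 -> NA
Op 8: route key 28: none >= 28, wrap to smallest pos 23 -> NA
Op 9: route key 24: none >= 24, wrap to smallest pos 23 -> NA
Op 10: add NB@88 -> ring=[23:NA,88:NB]
Final route key 96: none >= 96, wrap to smallest pos 23 -> NA

Answer: NA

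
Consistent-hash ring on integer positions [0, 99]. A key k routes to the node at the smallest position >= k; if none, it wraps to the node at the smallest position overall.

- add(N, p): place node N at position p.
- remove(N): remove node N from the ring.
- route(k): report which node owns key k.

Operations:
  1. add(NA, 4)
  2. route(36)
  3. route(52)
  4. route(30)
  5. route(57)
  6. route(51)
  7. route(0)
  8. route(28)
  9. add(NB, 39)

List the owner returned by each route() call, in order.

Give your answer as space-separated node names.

Answer: NA NA NA NA NA NA NA

Derivation:
Op 1: add NA@4 -> ring=[4:NA]
Op 2: route key 36: none >= 36, wrap to smallest pos 4 -> NA
Op 3: route key 52: none >= 52, wrap to smallest pos 4 -> NA
Op 4: route key 30: none >= 30, wrap to smallest pos 4 -> NA
Op 5: route key 57: none >= 57, wrap to smallest pos 4 -> NA
Op 6: route key 51: none >= 51, wrap to smallest pos 4 -> NA
Op 7: route key 0: smallest pos >= 0 is 4 -> NA
Op 8: route key 28: none >= 28, wrap to smallest pos 4 -> NA
Op 9: add NB@39 -> ring=[4:NA,39:NB]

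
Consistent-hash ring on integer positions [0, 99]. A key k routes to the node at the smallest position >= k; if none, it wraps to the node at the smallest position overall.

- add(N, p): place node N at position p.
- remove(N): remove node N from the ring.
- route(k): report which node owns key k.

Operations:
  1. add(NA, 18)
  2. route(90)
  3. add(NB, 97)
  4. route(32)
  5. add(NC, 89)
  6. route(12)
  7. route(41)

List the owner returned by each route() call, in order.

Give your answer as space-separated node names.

Answer: NA NB NA NC

Derivation:
Op 1: add NA@18 -> ring=[18:NA]
Op 2: route key 90: none >= 90, wrap to smallest pos 18 -> NA
Op 3: add NB@97 -> ring=[18:NA,97:NB]
Op 4: route key 32: smallest pos >= 32 is 97 -> NB
Op 5: add NC@89 -> ring=[18:NA,89:NC,97:NB]
Op 6: route key 12: smallest pos >= 12 is 18 -> NA
Op 7: route key 41: smallest pos >= 41 is 89 -> NC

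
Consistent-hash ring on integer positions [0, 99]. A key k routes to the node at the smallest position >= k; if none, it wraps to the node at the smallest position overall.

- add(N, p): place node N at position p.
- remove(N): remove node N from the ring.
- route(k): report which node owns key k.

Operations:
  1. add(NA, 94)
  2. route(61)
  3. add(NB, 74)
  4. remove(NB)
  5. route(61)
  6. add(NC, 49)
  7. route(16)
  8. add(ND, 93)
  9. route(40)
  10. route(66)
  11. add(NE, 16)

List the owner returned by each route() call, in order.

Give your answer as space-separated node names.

Answer: NA NA NC NC ND

Derivation:
Op 1: add NA@94 -> ring=[94:NA]
Op 2: route key 61: smallest pos >= 61 is 94 -> NA
Op 3: add NB@74 -> ring=[74:NB,94:NA]
Op 4: remove NB -> ring=[94:NA]
Op 5: route key 61: smallest pos >= 61 is 94 -> NA
Op 6: add NC@49 -> ring=[49:NC,94:NA]
Op 7: route key 16: smallest pos >= 16 is 49 -> NC
Op 8: add ND@93 -> ring=[49:NC,93:ND,94:NA]
Op 9: route key 40: smallest pos >= 40 is 49 -> NC
Op 10: route key 66: smallest pos >= 66 is 93 -> ND
Op 11: add NE@16 -> ring=[16:NE,49:NC,93:ND,94:NA]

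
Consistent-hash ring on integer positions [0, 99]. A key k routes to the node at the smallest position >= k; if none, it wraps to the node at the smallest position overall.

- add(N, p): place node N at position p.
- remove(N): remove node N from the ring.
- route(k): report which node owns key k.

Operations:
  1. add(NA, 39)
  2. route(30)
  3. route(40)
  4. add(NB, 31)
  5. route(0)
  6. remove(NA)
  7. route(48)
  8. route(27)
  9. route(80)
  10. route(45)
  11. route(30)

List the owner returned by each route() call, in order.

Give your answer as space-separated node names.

Answer: NA NA NB NB NB NB NB NB

Derivation:
Op 1: add NA@39 -> ring=[39:NA]
Op 2: route key 30: smallest pos >= 30 is 39 -> NA
Op 3: route key 40: none >= 40, wrap to smallest pos 39 -> NA
Op 4: add NB@31 -> ring=[31:NB,39:NA]
Op 5: route key 0: smallest pos >= 0 is 31 -> NB
Op 6: remove NA -> ring=[31:NB]
Op 7: route key 48: none >= 48, wrap to smallest pos 31 -> NB
Op 8: route key 27: smallest pos >= 27 is 31 -> NB
Op 9: route key 80: none >= 80, wrap to smallest pos 31 -> NB
Op 10: route key 45: none >= 45, wrap to smallest pos 31 -> NB
Op 11: route key 30: smallest pos >= 30 is 31 -> NB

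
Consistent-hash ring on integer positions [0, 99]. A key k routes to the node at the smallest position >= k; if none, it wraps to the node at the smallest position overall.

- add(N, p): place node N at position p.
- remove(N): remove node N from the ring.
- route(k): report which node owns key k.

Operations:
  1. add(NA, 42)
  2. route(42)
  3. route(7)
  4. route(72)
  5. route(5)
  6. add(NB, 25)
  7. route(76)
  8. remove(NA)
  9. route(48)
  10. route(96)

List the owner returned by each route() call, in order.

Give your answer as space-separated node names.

Op 1: add NA@42 -> ring=[42:NA]
Op 2: route key 42: smallest pos >= 42 is 42 -> NA
Op 3: route key 7: smallest pos >= 7 is 42 -> NA
Op 4: route key 72: none >= 72, wrap to smallest pos 42 -> NA
Op 5: route key 5: smallest pos >= 5 is 42 -> NA
Op 6: add NB@25 -> ring=[25:NB,42:NA]
Op 7: route key 76: none >= 76, wrap to smallest pos 25 -> NB
Op 8: remove NA -> ring=[25:NB]
Op 9: route key 48: none >= 48, wrap to smallest pos 25 -> NB
Op 10: route key 96: none >= 96, wrap to smallest pos 25 -> NB

Answer: NA NA NA NA NB NB NB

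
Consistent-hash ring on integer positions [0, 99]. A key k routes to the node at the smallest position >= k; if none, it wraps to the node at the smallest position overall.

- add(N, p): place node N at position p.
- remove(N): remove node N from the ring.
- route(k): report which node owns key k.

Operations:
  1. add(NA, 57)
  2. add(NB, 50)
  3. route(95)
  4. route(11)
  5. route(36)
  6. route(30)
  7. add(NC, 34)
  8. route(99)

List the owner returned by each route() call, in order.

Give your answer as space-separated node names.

Answer: NB NB NB NB NC

Derivation:
Op 1: add NA@57 -> ring=[57:NA]
Op 2: add NB@50 -> ring=[50:NB,57:NA]
Op 3: route key 95: none >= 95, wrap to smallest pos 50 -> NB
Op 4: route key 11: smallest pos >= 11 is 50 -> NB
Op 5: route key 36: smallest pos >= 36 is 50 -> NB
Op 6: route key 30: smallest pos >= 30 is 50 -> NB
Op 7: add NC@34 -> ring=[34:NC,50:NB,57:NA]
Op 8: route key 99: none >= 99, wrap to smallest pos 34 -> NC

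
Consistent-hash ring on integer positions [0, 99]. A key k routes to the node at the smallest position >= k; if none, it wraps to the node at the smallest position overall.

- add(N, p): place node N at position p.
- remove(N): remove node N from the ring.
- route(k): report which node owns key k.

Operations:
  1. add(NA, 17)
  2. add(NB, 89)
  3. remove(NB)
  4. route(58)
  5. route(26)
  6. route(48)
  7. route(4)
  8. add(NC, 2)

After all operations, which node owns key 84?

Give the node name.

Op 1: add NA@17 -> ring=[17:NA]
Op 2: add NB@89 -> ring=[17:NA,89:NB]
Op 3: remove NB -> ring=[17:NA]
Op 4: route key 58: none >= 58, wrap to smallest pos 17 -> NA
Op 5: route key 26: none >= 26, wrap to smallest pos 17 -> NA
Op 6: route key 48: none >= 48, wrap to smallest pos 17 -> NA
Op 7: route key 4: smallest pos >= 4 is 17 -> NA
Op 8: add NC@2 -> ring=[2:NC,17:NA]
Final route key 84: none >= 84, wrap to smallest pos 2 -> NC

Answer: NC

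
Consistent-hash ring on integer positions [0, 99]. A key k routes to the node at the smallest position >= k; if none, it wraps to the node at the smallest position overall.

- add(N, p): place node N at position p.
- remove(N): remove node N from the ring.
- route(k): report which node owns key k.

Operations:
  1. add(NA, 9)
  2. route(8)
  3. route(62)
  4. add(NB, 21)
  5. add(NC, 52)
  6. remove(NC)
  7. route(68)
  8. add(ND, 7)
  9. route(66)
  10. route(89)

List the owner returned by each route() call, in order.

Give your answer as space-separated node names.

Op 1: add NA@9 -> ring=[9:NA]
Op 2: route key 8: smallest pos >= 8 is 9 -> NA
Op 3: route key 62: none >= 62, wrap to smallest pos 9 -> NA
Op 4: add NB@21 -> ring=[9:NA,21:NB]
Op 5: add NC@52 -> ring=[9:NA,21:NB,52:NC]
Op 6: remove NC -> ring=[9:NA,21:NB]
Op 7: route key 68: none >= 68, wrap to smallest pos 9 -> NA
Op 8: add ND@7 -> ring=[7:ND,9:NA,21:NB]
Op 9: route key 66: none >= 66, wrap to smallest pos 7 -> ND
Op 10: route key 89: none >= 89, wrap to smallest pos 7 -> ND

Answer: NA NA NA ND ND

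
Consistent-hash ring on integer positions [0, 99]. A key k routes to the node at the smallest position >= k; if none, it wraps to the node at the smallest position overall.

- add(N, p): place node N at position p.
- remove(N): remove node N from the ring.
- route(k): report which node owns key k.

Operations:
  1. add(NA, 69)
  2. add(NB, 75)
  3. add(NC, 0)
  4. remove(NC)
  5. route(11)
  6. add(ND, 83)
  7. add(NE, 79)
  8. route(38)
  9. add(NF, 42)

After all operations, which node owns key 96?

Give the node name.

Op 1: add NA@69 -> ring=[69:NA]
Op 2: add NB@75 -> ring=[69:NA,75:NB]
Op 3: add NC@0 -> ring=[0:NC,69:NA,75:NB]
Op 4: remove NC -> ring=[69:NA,75:NB]
Op 5: route key 11: smallest pos >= 11 is 69 -> NA
Op 6: add ND@83 -> ring=[69:NA,75:NB,83:ND]
Op 7: add NE@79 -> ring=[69:NA,75:NB,79:NE,83:ND]
Op 8: route key 38: smallest pos >= 38 is 69 -> NA
Op 9: add NF@42 -> ring=[42:NF,69:NA,75:NB,79:NE,83:ND]
Final route key 96: none >= 96, wrap to smallest pos 42 -> NF

Answer: NF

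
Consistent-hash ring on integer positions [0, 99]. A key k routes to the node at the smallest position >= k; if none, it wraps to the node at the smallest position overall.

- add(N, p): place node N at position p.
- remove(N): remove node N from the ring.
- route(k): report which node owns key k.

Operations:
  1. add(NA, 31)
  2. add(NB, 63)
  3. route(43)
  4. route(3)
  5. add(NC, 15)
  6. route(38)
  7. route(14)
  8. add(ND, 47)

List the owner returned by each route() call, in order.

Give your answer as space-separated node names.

Op 1: add NA@31 -> ring=[31:NA]
Op 2: add NB@63 -> ring=[31:NA,63:NB]
Op 3: route key 43: smallest pos >= 43 is 63 -> NB
Op 4: route key 3: smallest pos >= 3 is 31 -> NA
Op 5: add NC@15 -> ring=[15:NC,31:NA,63:NB]
Op 6: route key 38: smallest pos >= 38 is 63 -> NB
Op 7: route key 14: smallest pos >= 14 is 15 -> NC
Op 8: add ND@47 -> ring=[15:NC,31:NA,47:ND,63:NB]

Answer: NB NA NB NC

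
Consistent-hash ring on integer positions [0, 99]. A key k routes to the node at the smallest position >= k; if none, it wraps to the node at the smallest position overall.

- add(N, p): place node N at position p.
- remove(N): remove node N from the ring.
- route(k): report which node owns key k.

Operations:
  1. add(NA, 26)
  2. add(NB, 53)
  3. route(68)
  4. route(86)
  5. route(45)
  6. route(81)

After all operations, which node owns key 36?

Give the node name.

Op 1: add NA@26 -> ring=[26:NA]
Op 2: add NB@53 -> ring=[26:NA,53:NB]
Op 3: route key 68: none >= 68, wrap to smallest pos 26 -> NA
Op 4: route key 86: none >= 86, wrap to smallest pos 26 -> NA
Op 5: route key 45: smallest pos >= 45 is 53 -> NB
Op 6: route key 81: none >= 81, wrap to smallest pos 26 -> NA
Final route key 36: smallest pos >= 36 is 53 -> NB

Answer: NB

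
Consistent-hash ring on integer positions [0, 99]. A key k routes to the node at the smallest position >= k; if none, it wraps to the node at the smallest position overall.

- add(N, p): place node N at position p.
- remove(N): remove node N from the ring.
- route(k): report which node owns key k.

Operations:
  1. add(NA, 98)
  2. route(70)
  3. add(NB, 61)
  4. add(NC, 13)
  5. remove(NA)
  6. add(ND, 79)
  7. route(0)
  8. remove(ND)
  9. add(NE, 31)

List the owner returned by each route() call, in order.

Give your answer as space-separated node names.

Op 1: add NA@98 -> ring=[98:NA]
Op 2: route key 70: smallest pos >= 70 is 98 -> NA
Op 3: add NB@61 -> ring=[61:NB,98:NA]
Op 4: add NC@13 -> ring=[13:NC,61:NB,98:NA]
Op 5: remove NA -> ring=[13:NC,61:NB]
Op 6: add ND@79 -> ring=[13:NC,61:NB,79:ND]
Op 7: route key 0: smallest pos >= 0 is 13 -> NC
Op 8: remove ND -> ring=[13:NC,61:NB]
Op 9: add NE@31 -> ring=[13:NC,31:NE,61:NB]

Answer: NA NC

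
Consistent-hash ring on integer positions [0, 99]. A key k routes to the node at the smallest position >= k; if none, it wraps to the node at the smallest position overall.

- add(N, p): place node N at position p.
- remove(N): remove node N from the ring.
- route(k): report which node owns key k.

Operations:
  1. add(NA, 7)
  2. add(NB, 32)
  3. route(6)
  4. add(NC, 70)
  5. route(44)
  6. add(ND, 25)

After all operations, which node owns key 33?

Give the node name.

Answer: NC

Derivation:
Op 1: add NA@7 -> ring=[7:NA]
Op 2: add NB@32 -> ring=[7:NA,32:NB]
Op 3: route key 6: smallest pos >= 6 is 7 -> NA
Op 4: add NC@70 -> ring=[7:NA,32:NB,70:NC]
Op 5: route key 44: smallest pos >= 44 is 70 -> NC
Op 6: add ND@25 -> ring=[7:NA,25:ND,32:NB,70:NC]
Final route key 33: smallest pos >= 33 is 70 -> NC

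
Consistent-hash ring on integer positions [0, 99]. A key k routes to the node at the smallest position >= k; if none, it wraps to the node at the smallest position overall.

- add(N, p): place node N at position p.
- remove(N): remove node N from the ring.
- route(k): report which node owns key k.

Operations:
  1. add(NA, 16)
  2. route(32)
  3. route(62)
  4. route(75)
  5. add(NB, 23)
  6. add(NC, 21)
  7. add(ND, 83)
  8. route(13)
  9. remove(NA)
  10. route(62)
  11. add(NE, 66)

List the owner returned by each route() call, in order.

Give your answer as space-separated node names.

Op 1: add NA@16 -> ring=[16:NA]
Op 2: route key 32: none >= 32, wrap to smallest pos 16 -> NA
Op 3: route key 62: none >= 62, wrap to smallest pos 16 -> NA
Op 4: route key 75: none >= 75, wrap to smallest pos 16 -> NA
Op 5: add NB@23 -> ring=[16:NA,23:NB]
Op 6: add NC@21 -> ring=[16:NA,21:NC,23:NB]
Op 7: add ND@83 -> ring=[16:NA,21:NC,23:NB,83:ND]
Op 8: route key 13: smallest pos >= 13 is 16 -> NA
Op 9: remove NA -> ring=[21:NC,23:NB,83:ND]
Op 10: route key 62: smallest pos >= 62 is 83 -> ND
Op 11: add NE@66 -> ring=[21:NC,23:NB,66:NE,83:ND]

Answer: NA NA NA NA ND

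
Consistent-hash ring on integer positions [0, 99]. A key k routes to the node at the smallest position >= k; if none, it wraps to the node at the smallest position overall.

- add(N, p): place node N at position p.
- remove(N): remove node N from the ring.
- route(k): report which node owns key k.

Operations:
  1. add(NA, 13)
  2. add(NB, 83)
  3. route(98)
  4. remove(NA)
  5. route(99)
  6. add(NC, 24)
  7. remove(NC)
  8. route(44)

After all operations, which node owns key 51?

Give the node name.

Op 1: add NA@13 -> ring=[13:NA]
Op 2: add NB@83 -> ring=[13:NA,83:NB]
Op 3: route key 98: none >= 98, wrap to smallest pos 13 -> NA
Op 4: remove NA -> ring=[83:NB]
Op 5: route key 99: none >= 99, wrap to smallest pos 83 -> NB
Op 6: add NC@24 -> ring=[24:NC,83:NB]
Op 7: remove NC -> ring=[83:NB]
Op 8: route key 44: smallest pos >= 44 is 83 -> NB
Final route key 51: smallest pos >= 51 is 83 -> NB

Answer: NB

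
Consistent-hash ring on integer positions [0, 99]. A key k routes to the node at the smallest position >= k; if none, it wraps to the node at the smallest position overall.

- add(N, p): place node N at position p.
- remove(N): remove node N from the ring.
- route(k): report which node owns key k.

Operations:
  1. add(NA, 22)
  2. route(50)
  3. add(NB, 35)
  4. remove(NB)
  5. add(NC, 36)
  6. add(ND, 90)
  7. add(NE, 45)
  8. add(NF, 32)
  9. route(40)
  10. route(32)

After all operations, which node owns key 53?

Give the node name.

Op 1: add NA@22 -> ring=[22:NA]
Op 2: route key 50: none >= 50, wrap to smallest pos 22 -> NA
Op 3: add NB@35 -> ring=[22:NA,35:NB]
Op 4: remove NB -> ring=[22:NA]
Op 5: add NC@36 -> ring=[22:NA,36:NC]
Op 6: add ND@90 -> ring=[22:NA,36:NC,90:ND]
Op 7: add NE@45 -> ring=[22:NA,36:NC,45:NE,90:ND]
Op 8: add NF@32 -> ring=[22:NA,32:NF,36:NC,45:NE,90:ND]
Op 9: route key 40: smallest pos >= 40 is 45 -> NE
Op 10: route key 32: smallest pos >= 32 is 32 -> NF
Final route key 53: smallest pos >= 53 is 90 -> ND

Answer: ND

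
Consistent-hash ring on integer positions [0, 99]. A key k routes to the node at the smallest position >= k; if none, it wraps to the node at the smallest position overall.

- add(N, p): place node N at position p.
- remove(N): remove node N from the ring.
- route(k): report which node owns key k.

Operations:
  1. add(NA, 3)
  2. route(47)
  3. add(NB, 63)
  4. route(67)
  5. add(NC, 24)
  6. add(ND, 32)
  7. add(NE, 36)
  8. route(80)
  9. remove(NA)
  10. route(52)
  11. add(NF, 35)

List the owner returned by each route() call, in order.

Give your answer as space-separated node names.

Op 1: add NA@3 -> ring=[3:NA]
Op 2: route key 47: none >= 47, wrap to smallest pos 3 -> NA
Op 3: add NB@63 -> ring=[3:NA,63:NB]
Op 4: route key 67: none >= 67, wrap to smallest pos 3 -> NA
Op 5: add NC@24 -> ring=[3:NA,24:NC,63:NB]
Op 6: add ND@32 -> ring=[3:NA,24:NC,32:ND,63:NB]
Op 7: add NE@36 -> ring=[3:NA,24:NC,32:ND,36:NE,63:NB]
Op 8: route key 80: none >= 80, wrap to smallest pos 3 -> NA
Op 9: remove NA -> ring=[24:NC,32:ND,36:NE,63:NB]
Op 10: route key 52: smallest pos >= 52 is 63 -> NB
Op 11: add NF@35 -> ring=[24:NC,32:ND,35:NF,36:NE,63:NB]

Answer: NA NA NA NB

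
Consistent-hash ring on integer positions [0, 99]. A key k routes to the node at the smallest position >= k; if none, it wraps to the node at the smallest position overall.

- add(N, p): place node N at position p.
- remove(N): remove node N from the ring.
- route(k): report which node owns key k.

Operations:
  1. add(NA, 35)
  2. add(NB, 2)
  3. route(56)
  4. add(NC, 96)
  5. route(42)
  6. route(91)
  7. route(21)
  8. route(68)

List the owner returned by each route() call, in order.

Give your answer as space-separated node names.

Answer: NB NC NC NA NC

Derivation:
Op 1: add NA@35 -> ring=[35:NA]
Op 2: add NB@2 -> ring=[2:NB,35:NA]
Op 3: route key 56: none >= 56, wrap to smallest pos 2 -> NB
Op 4: add NC@96 -> ring=[2:NB,35:NA,96:NC]
Op 5: route key 42: smallest pos >= 42 is 96 -> NC
Op 6: route key 91: smallest pos >= 91 is 96 -> NC
Op 7: route key 21: smallest pos >= 21 is 35 -> NA
Op 8: route key 68: smallest pos >= 68 is 96 -> NC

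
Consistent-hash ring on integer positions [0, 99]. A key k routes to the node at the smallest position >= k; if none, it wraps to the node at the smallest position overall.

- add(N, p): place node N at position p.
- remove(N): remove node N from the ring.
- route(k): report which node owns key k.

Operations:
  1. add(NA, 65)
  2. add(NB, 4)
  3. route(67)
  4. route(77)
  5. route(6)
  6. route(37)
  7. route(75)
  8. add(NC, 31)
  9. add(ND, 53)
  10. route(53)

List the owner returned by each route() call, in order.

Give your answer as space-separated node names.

Answer: NB NB NA NA NB ND

Derivation:
Op 1: add NA@65 -> ring=[65:NA]
Op 2: add NB@4 -> ring=[4:NB,65:NA]
Op 3: route key 67: none >= 67, wrap to smallest pos 4 -> NB
Op 4: route key 77: none >= 77, wrap to smallest pos 4 -> NB
Op 5: route key 6: smallest pos >= 6 is 65 -> NA
Op 6: route key 37: smallest pos >= 37 is 65 -> NA
Op 7: route key 75: none >= 75, wrap to smallest pos 4 -> NB
Op 8: add NC@31 -> ring=[4:NB,31:NC,65:NA]
Op 9: add ND@53 -> ring=[4:NB,31:NC,53:ND,65:NA]
Op 10: route key 53: smallest pos >= 53 is 53 -> ND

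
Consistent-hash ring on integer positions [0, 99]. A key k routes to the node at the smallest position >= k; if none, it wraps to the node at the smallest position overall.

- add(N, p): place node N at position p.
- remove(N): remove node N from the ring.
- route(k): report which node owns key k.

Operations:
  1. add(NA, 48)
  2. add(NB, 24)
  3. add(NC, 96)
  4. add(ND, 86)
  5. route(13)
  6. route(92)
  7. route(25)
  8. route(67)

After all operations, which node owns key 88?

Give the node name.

Answer: NC

Derivation:
Op 1: add NA@48 -> ring=[48:NA]
Op 2: add NB@24 -> ring=[24:NB,48:NA]
Op 3: add NC@96 -> ring=[24:NB,48:NA,96:NC]
Op 4: add ND@86 -> ring=[24:NB,48:NA,86:ND,96:NC]
Op 5: route key 13: smallest pos >= 13 is 24 -> NB
Op 6: route key 92: smallest pos >= 92 is 96 -> NC
Op 7: route key 25: smallest pos >= 25 is 48 -> NA
Op 8: route key 67: smallest pos >= 67 is 86 -> ND
Final route key 88: smallest pos >= 88 is 96 -> NC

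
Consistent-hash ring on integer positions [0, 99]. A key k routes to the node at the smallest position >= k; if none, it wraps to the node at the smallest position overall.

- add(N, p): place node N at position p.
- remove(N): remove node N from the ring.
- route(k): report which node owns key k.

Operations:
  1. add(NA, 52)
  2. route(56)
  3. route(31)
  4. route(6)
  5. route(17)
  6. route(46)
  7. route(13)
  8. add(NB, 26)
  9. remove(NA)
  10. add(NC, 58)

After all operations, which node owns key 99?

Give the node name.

Op 1: add NA@52 -> ring=[52:NA]
Op 2: route key 56: none >= 56, wrap to smallest pos 52 -> NA
Op 3: route key 31: smallest pos >= 31 is 52 -> NA
Op 4: route key 6: smallest pos >= 6 is 52 -> NA
Op 5: route key 17: smallest pos >= 17 is 52 -> NA
Op 6: route key 46: smallest pos >= 46 is 52 -> NA
Op 7: route key 13: smallest pos >= 13 is 52 -> NA
Op 8: add NB@26 -> ring=[26:NB,52:NA]
Op 9: remove NA -> ring=[26:NB]
Op 10: add NC@58 -> ring=[26:NB,58:NC]
Final route key 99: none >= 99, wrap to smallest pos 26 -> NB

Answer: NB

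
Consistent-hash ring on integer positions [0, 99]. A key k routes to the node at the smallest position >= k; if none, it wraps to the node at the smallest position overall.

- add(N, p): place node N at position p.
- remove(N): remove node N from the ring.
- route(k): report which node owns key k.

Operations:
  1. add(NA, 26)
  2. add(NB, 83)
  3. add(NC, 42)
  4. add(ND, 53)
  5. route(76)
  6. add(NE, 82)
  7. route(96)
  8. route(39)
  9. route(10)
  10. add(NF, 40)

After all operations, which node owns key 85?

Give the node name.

Answer: NA

Derivation:
Op 1: add NA@26 -> ring=[26:NA]
Op 2: add NB@83 -> ring=[26:NA,83:NB]
Op 3: add NC@42 -> ring=[26:NA,42:NC,83:NB]
Op 4: add ND@53 -> ring=[26:NA,42:NC,53:ND,83:NB]
Op 5: route key 76: smallest pos >= 76 is 83 -> NB
Op 6: add NE@82 -> ring=[26:NA,42:NC,53:ND,82:NE,83:NB]
Op 7: route key 96: none >= 96, wrap to smallest pos 26 -> NA
Op 8: route key 39: smallest pos >= 39 is 42 -> NC
Op 9: route key 10: smallest pos >= 10 is 26 -> NA
Op 10: add NF@40 -> ring=[26:NA,40:NF,42:NC,53:ND,82:NE,83:NB]
Final route key 85: none >= 85, wrap to smallest pos 26 -> NA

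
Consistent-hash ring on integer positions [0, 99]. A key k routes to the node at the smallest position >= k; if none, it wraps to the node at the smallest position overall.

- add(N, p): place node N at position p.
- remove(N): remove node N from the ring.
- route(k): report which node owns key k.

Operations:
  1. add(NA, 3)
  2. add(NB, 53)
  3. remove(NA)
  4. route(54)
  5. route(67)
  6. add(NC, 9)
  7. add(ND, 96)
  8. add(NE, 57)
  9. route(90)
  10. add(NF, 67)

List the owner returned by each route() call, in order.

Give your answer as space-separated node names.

Answer: NB NB ND

Derivation:
Op 1: add NA@3 -> ring=[3:NA]
Op 2: add NB@53 -> ring=[3:NA,53:NB]
Op 3: remove NA -> ring=[53:NB]
Op 4: route key 54: none >= 54, wrap to smallest pos 53 -> NB
Op 5: route key 67: none >= 67, wrap to smallest pos 53 -> NB
Op 6: add NC@9 -> ring=[9:NC,53:NB]
Op 7: add ND@96 -> ring=[9:NC,53:NB,96:ND]
Op 8: add NE@57 -> ring=[9:NC,53:NB,57:NE,96:ND]
Op 9: route key 90: smallest pos >= 90 is 96 -> ND
Op 10: add NF@67 -> ring=[9:NC,53:NB,57:NE,67:NF,96:ND]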